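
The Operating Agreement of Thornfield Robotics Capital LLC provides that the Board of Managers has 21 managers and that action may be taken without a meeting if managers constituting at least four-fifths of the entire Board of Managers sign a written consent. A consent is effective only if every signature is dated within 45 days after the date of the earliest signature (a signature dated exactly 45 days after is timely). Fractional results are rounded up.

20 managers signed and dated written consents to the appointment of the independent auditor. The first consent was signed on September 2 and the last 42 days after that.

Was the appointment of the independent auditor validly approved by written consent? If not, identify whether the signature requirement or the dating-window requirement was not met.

Signatures required: at least four-fifths of 21 — 4/5 of 21 = 16.80, rounded up to 17, so 17 needed; 20 signed. Sufficient.
Dating window: the latest signature is 42 days after the earliest; the limit is 45 days. Within the window.

Effective — both the signature and dating-window requirements are satisfied.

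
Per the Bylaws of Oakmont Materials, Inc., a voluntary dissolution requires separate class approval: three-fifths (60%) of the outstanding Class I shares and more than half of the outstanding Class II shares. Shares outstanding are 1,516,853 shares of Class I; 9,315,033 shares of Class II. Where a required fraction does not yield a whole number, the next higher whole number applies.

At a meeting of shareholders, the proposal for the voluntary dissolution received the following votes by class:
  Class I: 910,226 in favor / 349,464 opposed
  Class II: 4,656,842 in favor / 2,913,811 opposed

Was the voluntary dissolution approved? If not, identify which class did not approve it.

Class I: 3/5 of 1516853 = 910111.80, rounded up to 910112; 910,112 required, 910,226 in favor — approved.
Class II: a majority of 9315033 is 4657517; 4,657,517 required, 4,656,842 in favor — not approved.

Not approved — the Class II shares did not give the required vote.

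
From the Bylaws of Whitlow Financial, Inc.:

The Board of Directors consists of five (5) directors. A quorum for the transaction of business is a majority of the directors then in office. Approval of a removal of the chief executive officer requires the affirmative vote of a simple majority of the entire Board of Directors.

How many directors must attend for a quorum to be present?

3

A majority of 5 is 3.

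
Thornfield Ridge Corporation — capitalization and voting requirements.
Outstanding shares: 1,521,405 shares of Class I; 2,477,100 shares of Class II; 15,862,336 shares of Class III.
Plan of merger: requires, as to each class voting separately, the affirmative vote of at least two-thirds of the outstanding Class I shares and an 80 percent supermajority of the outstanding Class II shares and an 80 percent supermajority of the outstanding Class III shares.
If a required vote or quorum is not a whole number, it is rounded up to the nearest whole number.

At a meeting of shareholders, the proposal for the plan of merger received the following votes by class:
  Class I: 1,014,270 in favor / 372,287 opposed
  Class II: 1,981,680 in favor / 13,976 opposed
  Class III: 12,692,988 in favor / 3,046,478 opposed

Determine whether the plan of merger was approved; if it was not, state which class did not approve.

Class I: 2/3 of 1521405 = 1014270; 1,014,270 required, 1,014,270 in favor — approved.
Class II: 4/5 of 2477100 = 1981680; 1,981,680 required, 1,981,680 in favor — approved.
Class III: 4/5 of 15862336 = 12689868.80, rounded up to 12689869; 12,689,869 required, 12,692,988 in favor — approved.

Approved — every class gave the required vote.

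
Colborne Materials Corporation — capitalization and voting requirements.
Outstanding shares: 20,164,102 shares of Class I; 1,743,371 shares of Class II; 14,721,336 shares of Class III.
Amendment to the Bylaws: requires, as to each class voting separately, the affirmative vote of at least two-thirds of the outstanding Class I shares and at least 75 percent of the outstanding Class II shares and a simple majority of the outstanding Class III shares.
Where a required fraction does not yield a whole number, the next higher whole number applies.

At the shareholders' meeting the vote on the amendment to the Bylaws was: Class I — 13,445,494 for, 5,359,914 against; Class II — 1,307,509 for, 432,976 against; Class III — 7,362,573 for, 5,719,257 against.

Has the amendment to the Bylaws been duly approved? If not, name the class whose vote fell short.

Not approved — the Class II shares did not give the required vote.

Class I: 2/3 of 20164102 = 13442734.67, rounded up to 13442735; 13,442,735 required, 13,445,494 in favor — approved.
Class II: 3/4 of 1743371 = 1307528.25, rounded up to 1307529; 1,307,529 required, 1,307,509 in favor — not approved.
Class III: a majority of 14721336 is 7360669; 7,360,669 required, 7,362,573 in favor — approved.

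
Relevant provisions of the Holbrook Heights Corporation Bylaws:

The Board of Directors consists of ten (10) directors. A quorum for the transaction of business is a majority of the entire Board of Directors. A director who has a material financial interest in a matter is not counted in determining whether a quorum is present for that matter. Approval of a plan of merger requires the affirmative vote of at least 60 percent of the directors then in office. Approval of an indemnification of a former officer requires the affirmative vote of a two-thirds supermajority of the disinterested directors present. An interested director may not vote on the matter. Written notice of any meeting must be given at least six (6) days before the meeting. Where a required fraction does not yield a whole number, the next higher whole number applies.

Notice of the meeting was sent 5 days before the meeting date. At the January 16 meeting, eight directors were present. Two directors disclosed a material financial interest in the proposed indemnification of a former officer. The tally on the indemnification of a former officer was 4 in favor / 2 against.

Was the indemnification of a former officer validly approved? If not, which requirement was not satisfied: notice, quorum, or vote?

Invalid — notice requirement not satisfied.

Notice: 5 days given; 6 required (5 < 6). Not satisfied.
Quorum: 8 present, but the 2 interested directors do not count, leaving 6. Quorum is 6. Satisfied.
Vote: the indemnification of a former officer requires two-thirds of the disinterested directors present (8 − 2 = 6). 2/3 of 6 = 4, so 4 affirmative votes are needed; 4 voted in favor. Satisfied.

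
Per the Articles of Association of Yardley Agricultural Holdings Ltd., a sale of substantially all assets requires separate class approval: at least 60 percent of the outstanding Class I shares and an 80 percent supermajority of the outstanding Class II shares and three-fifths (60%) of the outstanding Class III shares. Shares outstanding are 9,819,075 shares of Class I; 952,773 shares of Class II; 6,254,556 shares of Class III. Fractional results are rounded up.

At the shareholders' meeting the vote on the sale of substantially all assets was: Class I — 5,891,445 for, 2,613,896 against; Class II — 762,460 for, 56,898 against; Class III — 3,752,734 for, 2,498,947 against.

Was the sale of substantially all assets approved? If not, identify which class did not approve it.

Approved — every class gave the required vote.

Class I: 3/5 of 9819075 = 5891445; 5,891,445 required, 5,891,445 in favor — approved.
Class II: 4/5 of 952773 = 762218.40, rounded up to 762219; 762,219 required, 762,460 in favor — approved.
Class III: 3/5 of 6254556 = 3752733.60, rounded up to 3752734; 3,752,734 required, 3,752,734 in favor — approved.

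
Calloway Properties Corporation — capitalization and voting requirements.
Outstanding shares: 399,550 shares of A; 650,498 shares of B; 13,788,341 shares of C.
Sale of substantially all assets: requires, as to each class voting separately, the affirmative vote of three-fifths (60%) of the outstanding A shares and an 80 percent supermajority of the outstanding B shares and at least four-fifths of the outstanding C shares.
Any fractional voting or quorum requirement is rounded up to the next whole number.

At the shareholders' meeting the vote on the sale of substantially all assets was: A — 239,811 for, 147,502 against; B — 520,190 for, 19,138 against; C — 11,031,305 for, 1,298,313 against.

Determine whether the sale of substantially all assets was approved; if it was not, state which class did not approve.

Not approved — the B shares did not give the required vote.

A: 3/5 of 399550 = 239730; 239,730 required, 239,811 in favor — approved.
B: 4/5 of 650498 = 520398.40, rounded up to 520399; 520,399 required, 520,190 in favor — not approved.
C: 4/5 of 13788341 = 11030672.80, rounded up to 11030673; 11,030,673 required, 11,031,305 in favor — approved.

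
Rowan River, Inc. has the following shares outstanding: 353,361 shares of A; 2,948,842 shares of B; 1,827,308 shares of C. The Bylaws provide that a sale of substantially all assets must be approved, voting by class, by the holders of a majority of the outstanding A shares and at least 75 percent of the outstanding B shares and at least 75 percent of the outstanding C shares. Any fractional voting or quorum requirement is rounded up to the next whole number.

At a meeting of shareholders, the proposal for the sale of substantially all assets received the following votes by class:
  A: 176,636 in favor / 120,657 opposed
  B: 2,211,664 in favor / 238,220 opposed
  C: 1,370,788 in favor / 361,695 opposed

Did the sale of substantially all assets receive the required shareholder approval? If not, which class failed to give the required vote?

Not approved — the A shares did not give the required vote.

A: a majority of 353361 is 176681; 176,681 required, 176,636 in favor — not approved.
B: 3/4 of 2948842 = 2211631.50, rounded up to 2211632; 2,211,632 required, 2,211,664 in favor — approved.
C: 3/4 of 1827308 = 1370481; 1,370,481 required, 1,370,788 in favor — approved.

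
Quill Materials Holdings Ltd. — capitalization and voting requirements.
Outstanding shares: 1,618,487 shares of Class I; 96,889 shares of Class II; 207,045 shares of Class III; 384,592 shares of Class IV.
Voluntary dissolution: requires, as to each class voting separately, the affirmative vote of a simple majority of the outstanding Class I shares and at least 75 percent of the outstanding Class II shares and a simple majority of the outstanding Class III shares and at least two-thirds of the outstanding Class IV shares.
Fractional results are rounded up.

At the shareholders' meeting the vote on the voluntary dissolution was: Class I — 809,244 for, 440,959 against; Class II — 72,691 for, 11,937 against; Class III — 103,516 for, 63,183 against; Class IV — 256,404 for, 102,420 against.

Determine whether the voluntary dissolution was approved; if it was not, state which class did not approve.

Not approved — the Class III shares did not give the required vote.

Class I: a majority of 1618487 is 809244; 809,244 required, 809,244 in favor — approved.
Class II: 3/4 of 96889 = 72666.75, rounded up to 72667; 72,667 required, 72,691 in favor — approved.
Class III: a majority of 207045 is 103523; 103,523 required, 103,516 in favor — not approved.
Class IV: 2/3 of 384592 = 256394.67, rounded up to 256395; 256,395 required, 256,404 in favor — approved.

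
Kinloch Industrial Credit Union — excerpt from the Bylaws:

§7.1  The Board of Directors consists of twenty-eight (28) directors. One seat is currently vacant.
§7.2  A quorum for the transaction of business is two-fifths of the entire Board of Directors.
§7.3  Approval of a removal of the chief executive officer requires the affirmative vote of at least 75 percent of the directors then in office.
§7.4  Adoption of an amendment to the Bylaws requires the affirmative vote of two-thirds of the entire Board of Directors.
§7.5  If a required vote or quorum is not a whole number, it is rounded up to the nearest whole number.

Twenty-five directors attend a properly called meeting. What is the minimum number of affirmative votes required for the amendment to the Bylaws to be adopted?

19

The amendment to the Bylaws requires two-thirds of the entire Board of Directors (28).
2/3 of 28 = 18.67, rounded up to 19.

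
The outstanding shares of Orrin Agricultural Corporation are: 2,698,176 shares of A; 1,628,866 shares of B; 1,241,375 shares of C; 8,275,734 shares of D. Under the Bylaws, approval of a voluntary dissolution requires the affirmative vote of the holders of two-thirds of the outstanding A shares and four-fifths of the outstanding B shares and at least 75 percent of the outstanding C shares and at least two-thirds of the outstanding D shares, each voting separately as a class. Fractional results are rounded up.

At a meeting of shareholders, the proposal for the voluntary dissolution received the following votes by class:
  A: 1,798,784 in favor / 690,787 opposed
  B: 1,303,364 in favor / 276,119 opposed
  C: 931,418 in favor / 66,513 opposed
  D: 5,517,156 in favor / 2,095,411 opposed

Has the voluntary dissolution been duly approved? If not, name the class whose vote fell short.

A: 2/3 of 2698176 = 1798784; 1,798,784 required, 1,798,784 in favor — approved.
B: 4/5 of 1628866 = 1303092.80, rounded up to 1303093; 1,303,093 required, 1,303,364 in favor — approved.
C: 3/4 of 1241375 = 931031.25, rounded up to 931032; 931,032 required, 931,418 in favor — approved.
D: 2/3 of 8275734 = 5517156; 5,517,156 required, 5,517,156 in favor — approved.

Approved — every class gave the required vote.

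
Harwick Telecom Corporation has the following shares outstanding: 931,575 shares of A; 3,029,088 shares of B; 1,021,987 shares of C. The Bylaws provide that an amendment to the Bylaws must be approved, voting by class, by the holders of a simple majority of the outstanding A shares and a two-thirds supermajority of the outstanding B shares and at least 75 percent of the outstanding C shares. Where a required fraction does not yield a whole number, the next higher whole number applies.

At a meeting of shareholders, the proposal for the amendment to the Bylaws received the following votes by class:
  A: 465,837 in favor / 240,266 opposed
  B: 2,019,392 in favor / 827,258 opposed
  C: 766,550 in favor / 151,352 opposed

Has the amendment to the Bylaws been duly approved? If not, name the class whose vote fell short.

Approved — every class gave the required vote.

A: a majority of 931575 is 465788; 465,788 required, 465,837 in favor — approved.
B: 2/3 of 3029088 = 2019392; 2,019,392 required, 2,019,392 in favor — approved.
C: 3/4 of 1021987 = 766490.25, rounded up to 766491; 766,491 required, 766,550 in favor — approved.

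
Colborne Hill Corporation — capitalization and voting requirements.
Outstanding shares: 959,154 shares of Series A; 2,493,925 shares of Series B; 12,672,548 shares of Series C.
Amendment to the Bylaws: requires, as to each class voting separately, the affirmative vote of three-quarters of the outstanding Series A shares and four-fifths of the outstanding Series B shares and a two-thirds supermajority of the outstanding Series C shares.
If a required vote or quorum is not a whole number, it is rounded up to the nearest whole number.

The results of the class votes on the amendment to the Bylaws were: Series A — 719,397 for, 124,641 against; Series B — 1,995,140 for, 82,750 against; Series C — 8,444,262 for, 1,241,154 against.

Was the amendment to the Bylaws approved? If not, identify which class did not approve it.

Not approved — the Series C shares did not give the required vote.

Series A: 3/4 of 959154 = 719365.50, rounded up to 719366; 719,366 required, 719,397 in favor — approved.
Series B: 4/5 of 2493925 = 1995140; 1,995,140 required, 1,995,140 in favor — approved.
Series C: 2/3 of 12672548 = 8448365.33, rounded up to 8448366; 8,448,366 required, 8,444,262 in favor — not approved.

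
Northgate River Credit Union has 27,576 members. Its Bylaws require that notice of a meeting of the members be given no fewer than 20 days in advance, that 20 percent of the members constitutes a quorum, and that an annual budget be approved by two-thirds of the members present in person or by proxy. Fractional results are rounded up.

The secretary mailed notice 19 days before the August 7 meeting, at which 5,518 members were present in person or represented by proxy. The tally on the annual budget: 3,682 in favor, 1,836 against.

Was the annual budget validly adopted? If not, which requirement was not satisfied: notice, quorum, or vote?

Notice: 19 days given; 20 required. Not satisfied.
Quorum: 20% of 27,576 = 5,515.20, rounded up to 5,516; 5,518 present. Satisfied.
Vote: requires two-thirds of those present (5,518); 2/3 of 5518 = 3678.67, rounded up to 3679, so 3,679 needed; 3,682 in favor. Satisfied.

Invalid — notice requirement not satisfied.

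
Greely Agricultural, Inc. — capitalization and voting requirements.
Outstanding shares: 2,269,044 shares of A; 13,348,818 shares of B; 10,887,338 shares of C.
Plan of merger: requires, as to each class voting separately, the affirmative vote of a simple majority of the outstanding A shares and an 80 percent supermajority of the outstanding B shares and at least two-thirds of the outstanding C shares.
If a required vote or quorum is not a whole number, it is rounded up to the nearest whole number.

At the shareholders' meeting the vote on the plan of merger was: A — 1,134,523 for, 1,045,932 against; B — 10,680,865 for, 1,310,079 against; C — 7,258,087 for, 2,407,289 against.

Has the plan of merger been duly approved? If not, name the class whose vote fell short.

A: a majority of 2269044 is 1134523; 1,134,523 required, 1,134,523 in favor — approved.
B: 4/5 of 13348818 = 10679054.40, rounded up to 10679055; 10,679,055 required, 10,680,865 in favor — approved.
C: 2/3 of 10887338 = 7258225.33, rounded up to 7258226; 7,258,226 required, 7,258,087 in favor — not approved.

Not approved — the C shares did not give the required vote.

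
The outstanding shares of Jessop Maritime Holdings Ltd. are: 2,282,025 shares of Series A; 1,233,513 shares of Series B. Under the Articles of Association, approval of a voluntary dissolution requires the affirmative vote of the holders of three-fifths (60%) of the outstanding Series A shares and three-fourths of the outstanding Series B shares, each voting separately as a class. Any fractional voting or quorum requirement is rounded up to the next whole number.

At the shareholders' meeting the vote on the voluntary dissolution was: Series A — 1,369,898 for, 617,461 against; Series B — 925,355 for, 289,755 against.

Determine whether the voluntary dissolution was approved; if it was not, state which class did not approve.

Series A: 3/5 of 2282025 = 1369215; 1,369,215 required, 1,369,898 in favor — approved.
Series B: 3/4 of 1233513 = 925134.75, rounded up to 925135; 925,135 required, 925,355 in favor — approved.

Approved — every class gave the required vote.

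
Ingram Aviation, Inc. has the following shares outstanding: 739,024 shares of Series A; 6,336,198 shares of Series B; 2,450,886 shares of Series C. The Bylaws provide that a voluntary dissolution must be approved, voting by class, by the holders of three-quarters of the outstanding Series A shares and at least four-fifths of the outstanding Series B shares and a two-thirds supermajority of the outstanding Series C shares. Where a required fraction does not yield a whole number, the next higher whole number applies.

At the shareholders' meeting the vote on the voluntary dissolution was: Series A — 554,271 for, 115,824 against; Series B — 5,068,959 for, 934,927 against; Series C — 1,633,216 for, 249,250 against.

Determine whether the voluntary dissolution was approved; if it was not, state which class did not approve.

Not approved — the Series C shares did not give the required vote.

Series A: 3/4 of 739024 = 554268; 554,268 required, 554,271 in favor — approved.
Series B: 4/5 of 6336198 = 5068958.40, rounded up to 5068959; 5,068,959 required, 5,068,959 in favor — approved.
Series C: 2/3 of 2450886 = 1633924; 1,633,924 required, 1,633,216 in favor — not approved.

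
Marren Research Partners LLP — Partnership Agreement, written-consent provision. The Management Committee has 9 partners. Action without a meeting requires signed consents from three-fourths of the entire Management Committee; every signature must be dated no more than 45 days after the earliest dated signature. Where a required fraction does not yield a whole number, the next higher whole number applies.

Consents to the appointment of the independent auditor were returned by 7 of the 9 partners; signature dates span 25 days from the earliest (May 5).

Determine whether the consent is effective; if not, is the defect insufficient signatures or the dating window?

Effective — both the signature and dating-window requirements are satisfied.

Signatures required: three-fourths of 9 — 3/4 of 9 = 6.75, rounded up to 7, so 7 needed; 7 signed. Sufficient.
Dating window: the latest signature is 25 days after the earliest; the limit is 45 days. Within the window.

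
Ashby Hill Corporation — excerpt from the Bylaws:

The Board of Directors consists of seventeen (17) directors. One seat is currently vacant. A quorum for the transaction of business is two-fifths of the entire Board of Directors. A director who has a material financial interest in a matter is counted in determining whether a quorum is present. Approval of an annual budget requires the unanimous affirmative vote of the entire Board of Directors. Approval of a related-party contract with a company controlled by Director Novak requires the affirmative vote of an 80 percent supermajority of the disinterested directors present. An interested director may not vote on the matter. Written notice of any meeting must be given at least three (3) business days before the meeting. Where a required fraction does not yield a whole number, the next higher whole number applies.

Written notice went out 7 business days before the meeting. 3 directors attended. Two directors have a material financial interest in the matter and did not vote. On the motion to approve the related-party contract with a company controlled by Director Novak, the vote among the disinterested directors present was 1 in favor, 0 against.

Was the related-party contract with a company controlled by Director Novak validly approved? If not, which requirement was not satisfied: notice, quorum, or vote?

Notice: 7 business days given; 3 required (7 ≥ 3). Satisfied.
Quorum: 3 present (interested directors count toward quorum); quorum is 7. Not satisfied.
Vote: the related-party contract with a company controlled by Director Novak requires four-fifths of the disinterested directors present (3 − 2 = 1). 4/5 of 1 = 0.80, rounded up to 1, so 1 affirmative vote is needed; 1 voted in favor. Satisfied. (Moot — without a quorum no business can be validly transacted.)

Invalid — quorum requirement not satisfied.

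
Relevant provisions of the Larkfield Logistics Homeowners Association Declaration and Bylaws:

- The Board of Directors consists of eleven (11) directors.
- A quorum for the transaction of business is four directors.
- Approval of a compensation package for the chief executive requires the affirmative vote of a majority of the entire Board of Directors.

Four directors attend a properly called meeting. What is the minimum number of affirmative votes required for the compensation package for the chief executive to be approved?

The compensation package for the chief executive requires a majority of the entire Board of Directors (11).
A majority of 11 is 6.
(Only 4 can vote, so the compensation package for the chief executive cannot pass at this meeting, but the required vote is still 6.)

6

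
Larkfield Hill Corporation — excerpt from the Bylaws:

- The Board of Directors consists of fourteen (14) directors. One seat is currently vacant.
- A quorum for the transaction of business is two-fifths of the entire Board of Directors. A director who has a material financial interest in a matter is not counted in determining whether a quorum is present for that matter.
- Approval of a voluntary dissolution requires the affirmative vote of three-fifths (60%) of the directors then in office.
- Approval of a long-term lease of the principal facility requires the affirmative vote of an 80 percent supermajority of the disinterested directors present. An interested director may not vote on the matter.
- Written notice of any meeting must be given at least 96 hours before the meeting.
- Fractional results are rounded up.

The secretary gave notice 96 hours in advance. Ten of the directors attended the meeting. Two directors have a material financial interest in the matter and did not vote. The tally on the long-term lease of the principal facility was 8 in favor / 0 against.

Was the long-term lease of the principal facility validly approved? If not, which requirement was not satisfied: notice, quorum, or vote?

Notice: 96 hours given; 96 required (96 ≥ 96). Satisfied.
Quorum: 10 present, but the 2 interested directors do not count, leaving 8. Quorum is 6. Satisfied.
Vote: the long-term lease of the principal facility requires four-fifths of the disinterested directors present (10 − 2 = 8). 4/5 of 8 = 6.40, rounded up to 7, so 7 affirmative votes are needed; 8 voted in favor. Satisfied.

Valid — all requirements satisfied.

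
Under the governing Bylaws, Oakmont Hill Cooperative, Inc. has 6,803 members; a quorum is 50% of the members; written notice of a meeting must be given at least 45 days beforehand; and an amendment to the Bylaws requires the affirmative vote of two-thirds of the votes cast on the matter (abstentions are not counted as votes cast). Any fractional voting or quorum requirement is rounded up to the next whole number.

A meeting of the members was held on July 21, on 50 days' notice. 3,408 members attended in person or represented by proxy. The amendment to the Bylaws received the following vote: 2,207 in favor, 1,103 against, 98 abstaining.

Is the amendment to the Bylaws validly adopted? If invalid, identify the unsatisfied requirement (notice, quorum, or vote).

Notice: 50 days given; 45 required. Satisfied.
Quorum: 50% of 6,803 = 3,401.50, rounded up to 3,402; 3,408 present. Satisfied.
Vote: requires two-thirds of the votes cast (3,408 − 98 abstaining = 3,310); 2/3 of 3310 = 2206.67, rounded up to 2207, so 2,207 needed; 2,207 in favor. Satisfied.

Valid — all requirements satisfied.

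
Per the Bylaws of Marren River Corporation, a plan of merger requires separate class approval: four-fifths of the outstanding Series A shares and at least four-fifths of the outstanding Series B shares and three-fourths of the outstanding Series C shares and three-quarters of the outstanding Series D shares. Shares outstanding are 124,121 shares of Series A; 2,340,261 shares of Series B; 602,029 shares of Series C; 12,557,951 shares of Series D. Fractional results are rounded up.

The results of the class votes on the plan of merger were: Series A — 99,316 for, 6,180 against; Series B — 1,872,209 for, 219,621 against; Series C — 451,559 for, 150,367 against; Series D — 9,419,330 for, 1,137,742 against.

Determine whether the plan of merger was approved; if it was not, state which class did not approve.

Series A: 4/5 of 124121 = 99296.80, rounded up to 99297; 99,297 required, 99,316 in favor — approved.
Series B: 4/5 of 2340261 = 1872208.80, rounded up to 1872209; 1,872,209 required, 1,872,209 in favor — approved.
Series C: 3/4 of 602029 = 451521.75, rounded up to 451522; 451,522 required, 451,559 in favor — approved.
Series D: 3/4 of 12557951 = 9418463.25, rounded up to 9418464; 9,418,464 required, 9,419,330 in favor — approved.

Approved — every class gave the required vote.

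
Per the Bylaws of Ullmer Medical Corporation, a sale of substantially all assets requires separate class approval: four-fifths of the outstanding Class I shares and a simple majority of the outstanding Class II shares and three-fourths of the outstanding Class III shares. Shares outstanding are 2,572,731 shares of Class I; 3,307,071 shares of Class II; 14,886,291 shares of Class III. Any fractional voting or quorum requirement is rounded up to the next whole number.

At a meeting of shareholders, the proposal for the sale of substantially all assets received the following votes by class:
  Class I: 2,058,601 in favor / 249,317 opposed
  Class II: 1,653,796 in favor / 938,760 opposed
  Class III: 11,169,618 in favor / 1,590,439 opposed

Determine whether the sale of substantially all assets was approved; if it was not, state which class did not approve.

Approved — every class gave the required vote.

Class I: 4/5 of 2572731 = 2058184.80, rounded up to 2058185; 2,058,185 required, 2,058,601 in favor — approved.
Class II: a majority of 3307071 is 1653536; 1,653,536 required, 1,653,796 in favor — approved.
Class III: 3/4 of 14886291 = 11164718.25, rounded up to 11164719; 11,164,719 required, 11,169,618 in favor — approved.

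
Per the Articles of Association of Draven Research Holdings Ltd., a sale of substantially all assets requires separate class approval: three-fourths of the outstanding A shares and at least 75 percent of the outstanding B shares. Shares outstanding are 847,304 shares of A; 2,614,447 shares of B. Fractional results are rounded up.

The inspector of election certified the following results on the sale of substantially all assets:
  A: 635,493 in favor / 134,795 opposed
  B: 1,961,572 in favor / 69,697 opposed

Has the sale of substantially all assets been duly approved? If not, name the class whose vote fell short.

Approved — every class gave the required vote.

A: 3/4 of 847304 = 635478; 635,478 required, 635,493 in favor — approved.
B: 3/4 of 2614447 = 1960835.25, rounded up to 1960836; 1,960,836 required, 1,961,572 in favor — approved.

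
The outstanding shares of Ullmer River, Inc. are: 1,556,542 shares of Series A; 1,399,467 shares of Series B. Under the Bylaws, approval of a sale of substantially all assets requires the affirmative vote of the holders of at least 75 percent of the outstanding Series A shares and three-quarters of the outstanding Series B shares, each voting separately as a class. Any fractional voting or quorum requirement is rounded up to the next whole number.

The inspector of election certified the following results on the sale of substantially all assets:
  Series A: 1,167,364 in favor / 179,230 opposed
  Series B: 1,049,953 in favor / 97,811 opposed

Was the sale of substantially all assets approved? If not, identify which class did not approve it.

Series A: 3/4 of 1556542 = 1167406.50, rounded up to 1167407; 1,167,407 required, 1,167,364 in favor — not approved.
Series B: 3/4 of 1399467 = 1049600.25, rounded up to 1049601; 1,049,601 required, 1,049,953 in favor — approved.

Not approved — the Series A shares did not give the required vote.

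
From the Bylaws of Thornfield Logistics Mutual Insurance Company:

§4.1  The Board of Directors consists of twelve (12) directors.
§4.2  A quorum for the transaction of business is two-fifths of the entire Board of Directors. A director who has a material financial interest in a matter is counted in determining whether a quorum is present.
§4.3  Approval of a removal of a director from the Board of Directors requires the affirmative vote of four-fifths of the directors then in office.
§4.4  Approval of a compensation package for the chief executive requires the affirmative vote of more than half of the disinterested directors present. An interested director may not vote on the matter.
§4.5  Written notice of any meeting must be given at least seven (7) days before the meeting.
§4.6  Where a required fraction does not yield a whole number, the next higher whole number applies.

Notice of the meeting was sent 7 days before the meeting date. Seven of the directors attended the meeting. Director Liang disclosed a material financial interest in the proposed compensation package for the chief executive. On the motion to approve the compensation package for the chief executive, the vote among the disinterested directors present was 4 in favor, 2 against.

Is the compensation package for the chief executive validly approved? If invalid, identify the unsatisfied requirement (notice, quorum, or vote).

Notice: 7 days given; 7 required (7 ≥ 7). Satisfied.
Quorum: 7 present (interested directors count toward quorum); quorum is 5. Satisfied.
Vote: the compensation package for the chief executive requires a majority of the disinterested directors present (7 − 1 = 6). A majority of 6 is 4, so 4 affirmative votes are needed; 4 voted in favor. Satisfied.

Valid — all requirements satisfied.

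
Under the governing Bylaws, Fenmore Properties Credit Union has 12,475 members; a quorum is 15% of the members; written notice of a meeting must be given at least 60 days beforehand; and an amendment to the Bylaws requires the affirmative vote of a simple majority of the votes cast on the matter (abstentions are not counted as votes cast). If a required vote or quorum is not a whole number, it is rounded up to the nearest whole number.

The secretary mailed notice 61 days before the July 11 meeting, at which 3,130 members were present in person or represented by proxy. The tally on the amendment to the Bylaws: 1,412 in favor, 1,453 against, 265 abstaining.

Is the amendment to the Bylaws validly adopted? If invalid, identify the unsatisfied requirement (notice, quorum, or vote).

Invalid — vote requirement not satisfied.

Notice: 61 days given; 60 required. Satisfied.
Quorum: 15% of 12,475 = 1,871.25, rounded up to 1,872; 3,130 present. Satisfied.
Vote: requires a majority of the votes cast (3,130 − 265 abstaining = 2,865); a majority of 2865 is 1433, so 1,433 needed; 1,412 in favor. Not satisfied.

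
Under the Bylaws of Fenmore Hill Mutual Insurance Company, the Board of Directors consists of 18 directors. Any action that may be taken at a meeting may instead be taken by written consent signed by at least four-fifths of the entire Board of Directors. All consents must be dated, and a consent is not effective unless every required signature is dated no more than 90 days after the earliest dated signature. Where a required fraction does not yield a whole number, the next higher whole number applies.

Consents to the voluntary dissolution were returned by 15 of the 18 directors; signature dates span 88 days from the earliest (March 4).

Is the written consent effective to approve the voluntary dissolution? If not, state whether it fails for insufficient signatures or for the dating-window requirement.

Effective — both the signature and dating-window requirements are satisfied.

Signatures required: at least four-fifths of 18 — 4/5 of 18 = 14.40, rounded up to 15, so 15 needed; 15 signed. Sufficient.
Dating window: the latest signature is 88 days after the earliest; the limit is 90 days. Within the window.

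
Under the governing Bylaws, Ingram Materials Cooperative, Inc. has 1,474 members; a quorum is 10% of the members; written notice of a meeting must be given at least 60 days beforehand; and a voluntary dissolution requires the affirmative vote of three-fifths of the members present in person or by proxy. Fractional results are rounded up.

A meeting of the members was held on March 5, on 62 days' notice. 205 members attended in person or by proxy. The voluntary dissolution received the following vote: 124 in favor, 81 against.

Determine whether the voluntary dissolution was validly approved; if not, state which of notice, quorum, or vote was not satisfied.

Valid — all requirements satisfied.

Notice: 62 days given; 60 required. Satisfied.
Quorum: 10% of 1,474 = 147.40, rounded up to 148; 205 present. Satisfied.
Vote: requires three-fifths of those present (205); 3/5 of 205 = 123, so 123 needed; 124 in favor. Satisfied.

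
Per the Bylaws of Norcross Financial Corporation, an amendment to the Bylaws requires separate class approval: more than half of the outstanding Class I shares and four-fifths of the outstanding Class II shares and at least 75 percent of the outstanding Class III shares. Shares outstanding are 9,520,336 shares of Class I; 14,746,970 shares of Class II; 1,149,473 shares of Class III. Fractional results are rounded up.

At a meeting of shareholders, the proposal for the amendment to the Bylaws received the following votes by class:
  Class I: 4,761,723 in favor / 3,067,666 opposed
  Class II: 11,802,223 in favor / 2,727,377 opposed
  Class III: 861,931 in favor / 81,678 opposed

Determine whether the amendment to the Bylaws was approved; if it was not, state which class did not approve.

Class I: a majority of 9520336 is 4760169; 4,760,169 required, 4,761,723 in favor — approved.
Class II: 4/5 of 14746970 = 11797576; 11,797,576 required, 11,802,223 in favor — approved.
Class III: 3/4 of 1149473 = 862104.75, rounded up to 862105; 862,105 required, 861,931 in favor — not approved.

Not approved — the Class III shares did not give the required vote.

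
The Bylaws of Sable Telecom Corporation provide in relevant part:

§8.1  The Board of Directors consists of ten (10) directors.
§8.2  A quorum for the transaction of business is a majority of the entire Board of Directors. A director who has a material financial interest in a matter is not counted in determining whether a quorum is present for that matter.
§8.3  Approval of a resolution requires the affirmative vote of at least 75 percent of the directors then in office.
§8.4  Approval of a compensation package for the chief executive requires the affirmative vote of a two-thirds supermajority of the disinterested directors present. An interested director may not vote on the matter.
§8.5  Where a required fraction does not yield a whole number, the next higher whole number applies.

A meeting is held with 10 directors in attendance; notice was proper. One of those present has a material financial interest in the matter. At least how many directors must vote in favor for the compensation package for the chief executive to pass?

The compensation package for the chief executive requires two-thirds of the disinterested directors present (10 − 1 = 9).
2/3 of 9 = 6.

6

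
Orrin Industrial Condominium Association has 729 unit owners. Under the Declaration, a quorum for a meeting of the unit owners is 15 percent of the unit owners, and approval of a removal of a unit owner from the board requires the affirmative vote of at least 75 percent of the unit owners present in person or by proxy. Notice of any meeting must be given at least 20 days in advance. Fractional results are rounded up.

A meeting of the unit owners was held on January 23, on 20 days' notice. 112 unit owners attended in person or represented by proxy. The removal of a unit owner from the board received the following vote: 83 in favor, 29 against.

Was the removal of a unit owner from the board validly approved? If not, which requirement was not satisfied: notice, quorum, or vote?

Notice: 20 days given; 20 required. Satisfied.
Quorum: 15% of 729 = 109.35, rounded up to 110; 112 present. Satisfied.
Vote: requires three-fourths of those present (112); 3/4 of 112 = 84, so 84 needed; 83 in favor. Not satisfied.

Invalid — vote requirement not satisfied.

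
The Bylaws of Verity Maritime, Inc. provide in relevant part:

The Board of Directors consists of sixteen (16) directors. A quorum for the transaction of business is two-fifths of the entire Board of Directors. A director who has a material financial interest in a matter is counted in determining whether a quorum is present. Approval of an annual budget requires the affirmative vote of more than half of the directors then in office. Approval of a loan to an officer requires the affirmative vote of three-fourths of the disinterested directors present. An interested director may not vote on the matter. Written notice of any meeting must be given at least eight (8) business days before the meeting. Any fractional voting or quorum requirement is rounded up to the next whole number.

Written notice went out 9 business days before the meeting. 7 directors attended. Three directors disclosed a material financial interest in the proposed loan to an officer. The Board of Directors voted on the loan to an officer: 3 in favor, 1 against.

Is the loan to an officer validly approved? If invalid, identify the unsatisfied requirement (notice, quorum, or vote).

Notice: 9 business days given; 8 required (9 ≥ 8). Satisfied.
Quorum: 7 present (interested directors count toward quorum); quorum is 7. Satisfied.
Vote: the loan to an officer requires three-fourths of the disinterested directors present (7 − 3 = 4). 3/4 of 4 = 3, so 3 affirmative votes are needed; 3 voted in favor. Satisfied.

Valid — all requirements satisfied.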